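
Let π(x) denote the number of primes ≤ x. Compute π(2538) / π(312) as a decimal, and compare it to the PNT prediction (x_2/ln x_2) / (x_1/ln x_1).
π(2538)/π(312) = 370/64 ≈ 5.7812;  PNT prediction ≈ 5.9595.

π(312) = 64 and π(2538) = 370, so π(2538)/π(312) ≈ 5.7812. The PNT-predicted ratio is (2538/ln(2538)) / (312/ln(312)) ≈ 5.9595. The two agree to within a few percent, as expected.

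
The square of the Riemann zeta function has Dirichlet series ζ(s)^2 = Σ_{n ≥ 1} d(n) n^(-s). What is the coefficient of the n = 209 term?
d(209) = 4

ζ(s)^2 = (Σ 1/m^s)(Σ 1/k^s). The coefficient of 1/n^s in the product is the number of ordered pairs (m, k) with mk = n, which equals d(n). For n = 209, divisors are [1, 11, 19, 209], so d(209) = 4.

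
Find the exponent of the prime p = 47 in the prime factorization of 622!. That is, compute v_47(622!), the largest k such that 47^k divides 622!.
v_47(622!) = 13

Legendre's formula: v_p(n!) = Σ_{k ≥ 1} ⌊n / p^k⌋. For p = 47, n = 622, the terms are:
  ⌊622/47^1⌋ = ⌊622/47⌋ = 13
(the next term ⌊622/47^2⌋ = 0, terminating the sum). Summing: v_47(622!) = 13 = 13.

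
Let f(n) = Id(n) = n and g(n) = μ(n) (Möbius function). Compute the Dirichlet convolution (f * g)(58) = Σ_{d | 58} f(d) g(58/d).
(Id * μ)(58) = 28

Divisors of 58: [1, 2, 29, 58]. For each d | 58:
  d = 1: Id(1) · μ(58/1) = 1 · 1 = 1
  d = 2: Id(2) · μ(58/2) = 2 · -1 = -2
  d = 29: Id(29) · μ(58/29) = 29 · -1 = -29
  d = 58: Id(58) · μ(58/58) = 58 · 1 = 58
Summing: (Id * μ)(58) = 1 + -2 + -29 + 58 = 28.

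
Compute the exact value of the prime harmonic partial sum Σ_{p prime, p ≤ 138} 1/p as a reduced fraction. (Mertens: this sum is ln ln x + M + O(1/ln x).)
Σ 1/p = 134916993045244813891851972880537444693266047783313727/72047817630210000485677936198920432067383702541010310

π(138) = 33, so the primes ≤ 138 are [2, 3, 5, 7, 11, 13, 17, 19, 23, 29, 31, 37, 41, 43, 47, 53, 59, 61, 67, 71, 73, 79, 83, 89, 97, 101, 103, 107, 109, 113, 127, 131, 137]. Summing 1/p over these primes: 134916993045244813891851972880537444693266047783313727/72047817630210000485677936198920432067383702541010310 ≈ 1.8726. Mertens estimate ln ln(138) + 0.2615 ≈ 1.8563.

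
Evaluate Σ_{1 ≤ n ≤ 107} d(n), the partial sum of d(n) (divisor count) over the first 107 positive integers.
Σ_{n ≤ 107} d(n) = 516

Compute d(n) for each 1 ≤ n ≤ 107: d(1) = 1, d(2) = 2, d(3) = 2, d(4) = 3, d(5) = 2, d(6) = 4, d(7) = 2, d(8) = 4, d(9) = 3, d(10) = 4, d(11) = 2, d(12) = 6, d(13) = 2, d(14) = 4, d(15) = 4, d(16) = 5, d(17) = 2, d(18) = 6, d(19) = 2, d(20) = 6, d(21) = 4, d(22) = 4, d(23) = 2, d(24) = 8, d(25) = 3, d(26) = 4, d(27) = 4, d(28) = 6, d(29) = 2, d(30) = 8, d(31) = 2, d(32) = 6, d(33) = 4, d(34) = 4, d(35) = 4, d(36) = 9, d(37) = 2, d(38) = 4, d(39) = 4, d(40) = 8, d(41) = 2, d(42) = 8, d(43) = 2, d(44) = 6, d(45) = 6, d(46) = 4, d(47) = 2, d(48) = 10, d(49) = 3, d(50) = 6, d(51) = 4, d(52) = 6, d(53) = 2, d(54) = 8, d(55) = 4, d(56) = 8, d(57) = 4, d(58) = 4, d(59) = 2, d(60) = 12, d(61) = 2, d(62) = 4, d(63) = 6, d(64) = 7, d(65) = 4, d(66) = 8, d(67) = 2, d(68) = 6, d(69) = 4, d(70) = 8, d(71) = 2, d(72) = 12, d(73) = 2, d(74) = 4, d(75) = 6, d(76) = 6, d(77) = 4, d(78) = 8, d(79) = 2, d(80) = 10, d(81) = 5, d(82) = 4, d(83) = 2, d(84) = 12, d(85) = 4, d(86) = 4, d(87) = 4, d(88) = 8, d(89) = 2, d(90) = 12, d(91) = 4, d(92) = 6, d(93) = 4, d(94) = 4, d(95) = 4, d(96) = 12, d(97) = 2, d(98) = 6, d(99) = 6, d(100) = 9, d(101) = 2, d(102) = 8, d(103) = 2, d(104) = 8, d(105) = 8, d(106) = 4, d(107) = 2. Summing all 107 values: 516. (Dirichlet's divisor formula: Σ_{n ≤ x} d(n) = x ln(x) + (2γ − 1) x + O(√x). For x = 107, the asymptotic estimate is ≈ 516.52.)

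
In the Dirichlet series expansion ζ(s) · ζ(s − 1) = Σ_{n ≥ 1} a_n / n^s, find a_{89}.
σ(89) = 90

In the product (Σ m^0/m^s)(Σ k / k^s) = Σ (Σ_{d | n} d) / n^s, the coefficient of 1/n^s is σ(n) = Σ_{d | n} d. For n = 89, divisors are [1, 89]; summing: σ(89) = 90.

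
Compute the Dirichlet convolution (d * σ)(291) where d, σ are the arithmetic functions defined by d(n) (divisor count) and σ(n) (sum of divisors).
(d * σ)(291) = 600

Divisors of 291: [1, 3, 97, 291]. For each d | 291:
  d = 1: d(1) · σ(291/1) = 1 · 392 = 392
  d = 3: d(3) · σ(291/3) = 2 · 98 = 196
  d = 97: d(97) · σ(291/97) = 2 · 4 = 8
  d = 291: d(291) · σ(291/291) = 4 · 1 = 4
Summing: (d * σ)(291) = 392 + 196 + 8 + 4 = 600.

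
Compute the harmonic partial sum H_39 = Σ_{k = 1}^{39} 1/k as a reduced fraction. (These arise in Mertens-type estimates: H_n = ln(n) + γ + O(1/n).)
H_39 = 2066035355155033/485721041551200

Direct summation: H_39 = 1 + 1/2 + ... + 1/39. The least common denominator is lcm(1, ..., 39) = 5342931457063200; over this denominator the numerator is 5342931457063200 + 2671465728531600 + 1780977152354400 + 1335732864265800 + 1068586291412640 + 890488576177200 + 763275922437600 + 667866432132900 + 593659050784800 + 534293145706320 + 485721041551200 + 445244288088600 + 410994727466400 + 381637961218800 + 356195430470880 + 333933216066450 + 314290085709600 + 296829525392400 + 281206918792800 + 267146572853160 + 254425307479200 + 242860520775600 + 232301367698400 + 222622144044300 + 213717258282528 + 205497363733200 + 197886350261600 + 190818980609400 + 184239015760800 + 178097715235440 + 172352627647200 + 166966608033225 + 161907013850400 + 157145042854800 + 152655184487520 + 148414762696200 + 144403552893600 + 140603459396400 + 136998242488800 = 22726388906705363, so H_39 = 22726388906705363/5342931457063200; reducing by gcd(22726388906705363, 5342931457063200) = 11 gives 2066035355155033/485721041551200 ≈ 4.25354. (The PNT-adjacent estimate ln(39) + γ ≈ 4.24078 matches within O(1/n).)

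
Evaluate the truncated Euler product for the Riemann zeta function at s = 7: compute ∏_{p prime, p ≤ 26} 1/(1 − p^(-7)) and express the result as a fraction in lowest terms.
∏ = 48232764637425582400715871008195503014129789903328125/47833390398549347808770198286798982719063238904795968

The primes p ≤ 26 are [2, 3, 5, 7, 11, 13, 17, 19, 23]. For each prime, (1 − 1/p^7)^(-1) = p^7 / (p^7 − 1). The product is (1 − 1/2^7)^(-1), (1 − 1/3^7)^(-1), (1 − 1/5^7)^(-1), (1 − 1/7^7)^(-1), (1 − 1/11^7)^(-1), (1 − 1/13^7)^(-1), (1 − 1/17^7)^(-1), (1 − 1/19^7)^(-1), (1 − 1/23^7)^(-1) = ∏ p^7 / (p^7 − 1) = 48232764637425582400715871008195503014129789903328125/47833390398549347808770198286798982719063238904795968.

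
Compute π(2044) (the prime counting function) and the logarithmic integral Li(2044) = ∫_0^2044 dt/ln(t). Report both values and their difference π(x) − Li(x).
π(2044) = 309;  Li(2044) ≈ 320.59;  π(x) − Li(x) ≈ -11.59.

Direct count of primes ≤ 2044 gives π(2044) = 309. Numerical evaluation of the logarithmic integral gives Li(2044) ≈ 320.59. The difference π(x) − Li(x) ≈ -11.59 is typically negative for small/moderate x (Li(x) overestimates), though Littlewood's theorem shows this sign changes infinitely often.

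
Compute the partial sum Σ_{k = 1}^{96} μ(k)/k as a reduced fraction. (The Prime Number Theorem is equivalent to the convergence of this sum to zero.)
Σ μ(k)/k = 164165993590198279544427554326659/3961456982724258461775089600226385

Values of μ(k) for 1 ≤ k ≤ 96: μ(1) = 1, μ(2) = -1, μ(3) = -1, μ(5) = -1, μ(6) = 1, μ(7) = -1, μ(10) = 1, μ(11) = -1, μ(13) = -1, μ(14) = 1, μ(15) = 1, μ(17) = -1, μ(19) = -1, μ(21) = 1, μ(22) = 1, μ(23) = -1, μ(26) = 1, μ(29) = -1, μ(30) = -1, μ(31) = -1, μ(33) = 1, μ(34) = 1, μ(35) = 1, μ(37) = -1, μ(38) = 1, μ(39) = 1, μ(41) = -1, μ(42) = -1, μ(43) = -1, μ(46) = 1, μ(47) = -1, μ(51) = 1, μ(53) = -1, μ(55) = 1, μ(57) = 1, μ(58) = 1, μ(59) = -1, μ(61) = -1, μ(62) = 1, μ(65) = 1, μ(66) = -1, μ(67) = -1, μ(69) = 1, μ(70) = -1, μ(71) = -1, μ(73) = -1, μ(74) = 1, μ(77) = 1, μ(78) = -1, μ(79) = -1, μ(82) = 1, μ(83) = -1, μ(85) = 1, μ(86) = 1, μ(87) = 1, μ(89) = -1, μ(91) = 1, μ(93) = 1, μ(94) = 1, μ(95) = 1, with μ = 0 on non-squarefree integers. Summing μ(k)/k for k where μ(k) ≠ 0 gives 164165993590198279544427554326659/3961456982724258461775089600226385 ≈ 0.0414. (PNT ⟺ this sum → 0 as n → ∞.)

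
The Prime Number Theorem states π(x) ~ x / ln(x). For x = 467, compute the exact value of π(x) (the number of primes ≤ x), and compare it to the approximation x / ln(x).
π(467) = 91;  x/ln(x) ≈ 75.98;  relative error ≈ 16.51%.

Directly count primes up to 467: π(467) = 91. The PNT approximation gives 467/ln(467) ≈ 467/6.14633 ≈ 75.98. Relative error (π(x) − x/ln(x)) / π(x) ≈ 16.51%; the approximation is known to undercount slightly (Li(x) is a better estimate).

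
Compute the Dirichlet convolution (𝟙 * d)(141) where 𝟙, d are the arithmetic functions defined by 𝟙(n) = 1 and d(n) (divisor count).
(𝟙 * d)(141) = 9

Divisors of 141: [1, 3, 47, 141]. For each d | 141:
  d = 1: 𝟙(1) · d(141/1) = 1 · 4 = 4
  d = 3: 𝟙(3) · d(141/3) = 1 · 2 = 2
  d = 47: 𝟙(47) · d(141/47) = 1 · 2 = 2
  d = 141: 𝟙(141) · d(141/141) = 1 · 1 = 1
Summing: (𝟙 * d)(141) = 4 + 2 + 2 + 1 = 9.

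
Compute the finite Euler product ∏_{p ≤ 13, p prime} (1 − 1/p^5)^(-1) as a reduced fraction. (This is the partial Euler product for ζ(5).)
∏ = 2548391272552125/2457639696903844

The primes p ≤ 13 are [2, 3, 5, 7, 11, 13]. For each prime, (1 − 1/p^5)^(-1) = p^5 / (p^5 − 1). The product is (1 − 1/2^5)^(-1), (1 − 1/3^5)^(-1), (1 − 1/5^5)^(-1), (1 − 1/7^5)^(-1), (1 − 1/11^5)^(-1), (1 − 1/13^5)^(-1) = ∏ p^5 / (p^5 − 1) = 2548391272552125/2457639696903844.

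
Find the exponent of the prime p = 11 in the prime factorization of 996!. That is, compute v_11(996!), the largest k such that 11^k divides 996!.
v_11(996!) = 98

Legendre's formula: v_p(n!) = Σ_{k ≥ 1} ⌊n / p^k⌋. For p = 11, n = 996, the terms are:
  ⌊996/11^1⌋ = ⌊996/11⌋ = 90
  ⌊996/11^2⌋ = ⌊996/121⌋ = 8
(the next term ⌊996/11^3⌋ = 0, terminating the sum). Summing: v_11(996!) = 90 + 8 = 98.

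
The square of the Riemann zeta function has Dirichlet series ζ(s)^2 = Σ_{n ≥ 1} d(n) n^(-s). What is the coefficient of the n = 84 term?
d(84) = 12

ζ(s)^2 = (Σ 1/m^s)(Σ 1/k^s). The coefficient of 1/n^s in the product is the number of ordered pairs (m, k) with mk = n, which equals d(n). For n = 84, divisors are [1, 2, 3, 4, 6, 7, 12, 14, 21, 28, 42, 84], so d(84) = 12.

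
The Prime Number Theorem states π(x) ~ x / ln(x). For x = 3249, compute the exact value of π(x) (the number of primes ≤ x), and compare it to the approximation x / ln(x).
π(3249) = 457;  x/ln(x) ≈ 401.80;  relative error ≈ 12.08%.

Directly count primes up to 3249: π(3249) = 457. The PNT approximation gives 3249/ln(3249) ≈ 3249/8.08610 ≈ 401.80. Relative error (π(x) − x/ln(x)) / π(x) ≈ 12.08%; the approximation is known to undercount slightly (Li(x) is a better estimate).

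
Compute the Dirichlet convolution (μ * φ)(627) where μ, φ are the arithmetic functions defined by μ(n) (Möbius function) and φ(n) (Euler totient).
(μ * φ)(627) = 153

Divisors of 627: [1, 3, 11, 19, 33, 57, 209, 627]. For each d | 627:
  d = 1: μ(1) · φ(627/1) = 1 · 360 = 360
  d = 3: μ(3) · φ(627/3) = -1 · 180 = -180
  d = 11: μ(11) · φ(627/11) = -1 · 36 = -36
  d = 19: μ(19) · φ(627/19) = -1 · 20 = -20
  d = 33: μ(33) · φ(627/33) = 1 · 18 = 18
  d = 57: μ(57) · φ(627/57) = 1 · 10 = 10
  d = 209: μ(209) · φ(627/209) = 1 · 2 = 2
  d = 627: μ(627) · φ(627/627) = -1 · 1 = -1
Summing: (μ * φ)(627) = 360 + -180 + -36 + -20 + 18 + 10 + 2 + -1 = 153.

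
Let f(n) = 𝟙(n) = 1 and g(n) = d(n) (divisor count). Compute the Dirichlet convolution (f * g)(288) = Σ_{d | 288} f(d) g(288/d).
(𝟙 * d)(288) = 126

Divisors of 288: [1, 2, 3, 4, 6, 8, 9, 12, 16, 18, 24, 32, 36, 48, 72, 96, 144, 288]. For each d | 288:
  d = 1: 𝟙(1) · d(288/1) = 1 · 18 = 18
  d = 2: 𝟙(2) · d(288/2) = 1 · 15 = 15
  d = 3: 𝟙(3) · d(288/3) = 1 · 12 = 12
  d = 4: 𝟙(4) · d(288/4) = 1 · 12 = 12
  d = 6: 𝟙(6) · d(288/6) = 1 · 10 = 10
  d = 8: 𝟙(8) · d(288/8) = 1 · 9 = 9
  d = 9: 𝟙(9) · d(288/9) = 1 · 6 = 6
  d = 12: 𝟙(12) · d(288/12) = 1 · 8 = 8
  d = 16: 𝟙(16) · d(288/16) = 1 · 6 = 6
  d = 18: 𝟙(18) · d(288/18) = 1 · 5 = 5
  d = 24: 𝟙(24) · d(288/24) = 1 · 6 = 6
  d = 32: 𝟙(32) · d(288/32) = 1 · 3 = 3
  d = 36: 𝟙(36) · d(288/36) = 1 · 4 = 4
  d = 48: 𝟙(48) · d(288/48) = 1 · 4 = 4
  d = 72: 𝟙(72) · d(288/72) = 1 · 3 = 3
  d = 96: 𝟙(96) · d(288/96) = 1 · 2 = 2
  d = 144: 𝟙(144) · d(288/144) = 1 · 2 = 2
  d = 288: 𝟙(288) · d(288/288) = 1 · 1 = 1
Summing: (𝟙 * d)(288) = 18 + 15 + 12 + 12 + 10 + 9 + 6 + 8 + 6 + 5 + 6 + 3 + 4 + 4 + 3 + 2 + 2 + 1 = 126.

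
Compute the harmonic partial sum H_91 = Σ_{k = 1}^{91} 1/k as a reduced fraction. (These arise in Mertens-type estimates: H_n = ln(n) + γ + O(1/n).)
H_91 = 3661081314759399341652108474601318124261/718766754945489455304472257065075294400

Direct summation: H_91 = 1 + 1/2 + ... + 1/91. The least common denominator is lcm(1, ..., 91) = 718766754945489455304472257065075294400; over this denominator the numerator is 718766754945489455304472257065075294400 + 359383377472744727652236128532537647200 + 239588918315163151768157419021691764800 + 179691688736372363826118064266268823600 + 143753350989097891060894451413015058880 + 119794459157581575884078709510845882400 + 102680964992212779329210322437867899200 + 89845844368186181913059032133134411800 + 79862972771721050589385806340563921600 + 71876675494548945530447225706507529440 + 65342432267771768664042932460461390400 + 59897229578790787942039354755422941200 + 55289750380422265792651712081928868800 + 51340482496106389664605161218933949600 + 47917783663032630353631483804338352960 + 44922922184093090956529516066567205900 + 42280397349734673841439544533239723200 + 39931486385860525294692903170281960800 + 37829829207657339752866960898161857600 + 35938337747274472765223612853253764720 + 34226988330737593109736774145955966400 + 32671216133885884332021466230230695200 + 31250728475890845882803141611525012800 + 29948614789395393971019677377711470600 + 28750670197819578212178890282603011776 + 27644875190211132896325856040964434400 + 26620990923907016863128602113521307200 + 25670241248053194832302580609466974800 + 24785060515361705355326629553968113600 + 23958891831516315176815741902169176480 + 23186024353080305009821685711776622400 + 22461461092046545478264758033283602950 + 21780810755923922888014310820153796800 + 21140198674867336920719772266619861600 + 20536192998442555865842064487573579840 + 19965743192930262647346451585140980400 + 19426128512040255548769520461218251200 + 18914914603828669876433480449080928800 + 18429916793474088597550570693976289600 + 17969168873637236382611806426626882360 + 17530896462085108665962737977196958400 + 17113494165368796554868387072977983200 + 16715505928964871053592378071280820800 + 16335608066942942166010733115115347600 + 15972594554344210117877161268112784320 + 15625364237945422941401570805762506400 + 15292909679691265006478133129044155200 + 14974307394697696985509838688855735300 + 14668709284601825618458617491123985600 + 14375335098909789106089445141301505888 + 14093465783244891280479848177746574400 + 13822437595105566448162928020482217200 + 13561636885763951986876835038963684800 + 13310495461953508431564301056760653600 + 13068486453554353732808586492092278080 + 12835120624026597416151290304733487400 + 12609943069219113250955653632720619200 + 12392530257680852677663314776984056800 + 12182487371957448394991055204492801600 + 11979445915758157588407870951084588240 + 11783061556483433693515938640411070400 + 11593012176540152504910842855888311200 + 11408996110245864369912258048651988800 + 11230730546023272739132379016641801475 + 11057950076084453158530342416385773760 + 10890405377961961444007155410076898400 + 10727862014111782914992123239777243200 + 10570099337433668460359886133309930800 + 10416909491963615294267713870508337600 + 10268096499221277932921032243786789920 + 10123475421767457116964397986832046400 + 9982871596465131323673225792570490200 + 9846119930760129524718798041987332800 + 9713064256020127774384760230609125600 + 9583556732606526070726296760867670592 + 9457457301914334938216740224540464400 + 9334633181110252666291847494351627200 + 9214958396737044298775285346988144800 + 9098313353740372851955345026140193600 + 8984584436818618191305903213313441180 + 8873663641302338954376200704507102400 + 8765448231042554332981368988598479200 + 8659840421029993437403280205603316800 + 8556747082684398277434193536488991600 + 8456079469946934768287908906647944640 + 8357752964482435526796189035640410400 + 8261686838453901785108876517989371200 + 8167804033471471083005366557557673800 + 8076030954443701744994070304101969600 + 7986297277172105058938580634056392160 + 7898535768631752256093101725989838400 = 3661081314759399341652108474601318124261, so H_91 = 3661081314759399341652108474601318124261/718766754945489455304472257065075294400 (already in lowest terms) ≈ 5.09356. (The PNT-adjacent estimate ln(91) + γ ≈ 5.08808 matches within O(1/n).)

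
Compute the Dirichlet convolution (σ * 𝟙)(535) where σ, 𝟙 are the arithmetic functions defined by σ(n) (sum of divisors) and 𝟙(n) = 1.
(σ * 𝟙)(535) = 763

Divisors of 535: [1, 5, 107, 535]. For each d | 535:
  d = 1: σ(1) · 𝟙(535/1) = 1 · 1 = 1
  d = 5: σ(5) · 𝟙(535/5) = 6 · 1 = 6
  d = 107: σ(107) · 𝟙(535/107) = 108 · 1 = 108
  d = 535: σ(535) · 𝟙(535/535) = 648 · 1 = 648
Summing: (σ * 𝟙)(535) = 1 + 6 + 108 + 648 = 763.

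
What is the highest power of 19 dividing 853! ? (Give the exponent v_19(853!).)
v_19(853!) = 46

Legendre's formula: v_p(n!) = Σ_{k ≥ 1} ⌊n / p^k⌋. For p = 19, n = 853, the terms are:
  ⌊853/19^1⌋ = ⌊853/19⌋ = 44
  ⌊853/19^2⌋ = ⌊853/361⌋ = 2
(the next term ⌊853/19^3⌋ = 0, terminating the sum). Summing: v_19(853!) = 44 + 2 = 46.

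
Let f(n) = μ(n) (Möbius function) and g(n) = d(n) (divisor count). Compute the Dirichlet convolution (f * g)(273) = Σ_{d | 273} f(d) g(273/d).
(μ * d)(273) = 1

Divisors of 273: [1, 3, 7, 13, 21, 39, 91, 273]. For each d | 273:
  d = 1: μ(1) · d(273/1) = 1 · 8 = 8
  d = 3: μ(3) · d(273/3) = -1 · 4 = -4
  d = 7: μ(7) · d(273/7) = -1 · 4 = -4
  d = 13: μ(13) · d(273/13) = -1 · 4 = -4
  d = 21: μ(21) · d(273/21) = 1 · 2 = 2
  d = 39: μ(39) · d(273/39) = 1 · 2 = 2
  d = 91: μ(91) · d(273/91) = 1 · 2 = 2
  d = 273: μ(273) · d(273/273) = -1 · 1 = -1
Summing: (μ * d)(273) = 8 + -4 + -4 + -4 + 2 + 2 + 2 + -1 = 1.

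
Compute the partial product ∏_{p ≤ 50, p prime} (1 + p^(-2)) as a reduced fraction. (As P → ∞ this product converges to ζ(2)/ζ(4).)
∏ = 101793085732936000000000/67237345888235944242129

The primes p ≤ 50 are [2, 3, 5, 7, 11, 13, 17, 19, 23, 29, 31, 37, 41, 43, 47]. For each, (1 + 1/p^2) = (p^2 + 1)/p^2. Multiplying these fractions over p ∈ [2, 3, 5, 7, 11, 13, 17, 19, 23, 29, 31, 37, 41, 43, 47] gives 101793085732936000000000/67237345888235944242129. (In the limit P → ∞ this tends to ζ(2)/ζ(4).)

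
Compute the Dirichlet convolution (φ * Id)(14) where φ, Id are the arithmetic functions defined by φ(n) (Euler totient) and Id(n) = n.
(φ * Id)(14) = 39

Divisors of 14: [1, 2, 7, 14]. For each d | 14:
  d = 1: φ(1) · Id(14/1) = 1 · 14 = 14
  d = 2: φ(2) · Id(14/2) = 1 · 7 = 7
  d = 7: φ(7) · Id(14/7) = 6 · 2 = 12
  d = 14: φ(14) · Id(14/14) = 6 · 1 = 6
Summing: (φ * Id)(14) = 14 + 7 + 12 + 6 = 39.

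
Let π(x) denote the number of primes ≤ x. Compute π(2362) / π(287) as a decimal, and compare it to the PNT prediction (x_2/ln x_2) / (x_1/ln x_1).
π(2362)/π(287) = 350/61 ≈ 5.7377;  PNT prediction ≈ 5.9966.

π(287) = 61 and π(2362) = 350, so π(2362)/π(287) ≈ 5.7377. The PNT-predicted ratio is (2362/ln(2362)) / (287/ln(287)) ≈ 5.9966. The two agree to within a few percent, as expected.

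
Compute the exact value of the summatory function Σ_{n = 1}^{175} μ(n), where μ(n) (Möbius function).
Σ_{n ≤ 175} μ(n) = -4

Compute μ(n) for each 1 ≤ n ≤ 175: μ(1) = 1, μ(2) = -1, μ(3) = -1, μ(4) = 0, μ(5) = -1, μ(6) = 1, μ(7) = -1, μ(8) = 0, μ(9) = 0, μ(10) = 1, μ(11) = -1, μ(12) = 0, μ(13) = -1, μ(14) = 1, μ(15) = 1, μ(16) = 0, μ(17) = -1, μ(18) = 0, μ(19) = -1, μ(20) = 0, μ(21) = 1, μ(22) = 1, μ(23) = -1, μ(24) = 0, μ(25) = 0, μ(26) = 1, μ(27) = 0, μ(28) = 0, μ(29) = -1, μ(30) = -1, μ(31) = -1, μ(32) = 0, μ(33) = 1, μ(34) = 1, μ(35) = 1, μ(36) = 0, μ(37) = -1, μ(38) = 1, μ(39) = 1, μ(40) = 0, μ(41) = -1, μ(42) = -1, μ(43) = -1, μ(44) = 0, μ(45) = 0, μ(46) = 1, μ(47) = -1, μ(48) = 0, μ(49) = 0, μ(50) = 0, μ(51) = 1, μ(52) = 0, μ(53) = -1, μ(54) = 0, μ(55) = 1, μ(56) = 0, μ(57) = 1, μ(58) = 1, μ(59) = -1, μ(60) = 0, μ(61) = -1, μ(62) = 1, μ(63) = 0, μ(64) = 0, μ(65) = 1, μ(66) = -1, μ(67) = -1, μ(68) = 0, μ(69) = 1, μ(70) = -1, μ(71) = -1, μ(72) = 0, μ(73) = -1, μ(74) = 1, μ(75) = 0, μ(76) = 0, μ(77) = 1, μ(78) = -1, μ(79) = -1, μ(80) = 0, μ(81) = 0, μ(82) = 1, μ(83) = -1, μ(84) = 0, μ(85) = 1, μ(86) = 1, μ(87) = 1, μ(88) = 0, μ(89) = -1, μ(90) = 0, μ(91) = 1, μ(92) = 0, μ(93) = 1, μ(94) = 1, μ(95) = 1, μ(96) = 0, μ(97) = -1, μ(98) = 0, μ(99) = 0, μ(100) = 0, μ(101) = -1, μ(102) = -1, μ(103) = -1, μ(104) = 0, μ(105) = -1, μ(106) = 1, μ(107) = -1, μ(108) = 0, μ(109) = -1, μ(110) = -1, μ(111) = 1, μ(112) = 0, μ(113) = -1, μ(114) = -1, μ(115) = 1, μ(116) = 0, μ(117) = 0, μ(118) = 1, μ(119) = 1, μ(120) = 0, μ(121) = 0, μ(122) = 1, μ(123) = 1, μ(124) = 0, μ(125) = 0, μ(126) = 0, μ(127) = -1, μ(128) = 0, μ(129) = 1, μ(130) = -1, μ(131) = -1, μ(132) = 0, μ(133) = 1, μ(134) = 1, μ(135) = 0, μ(136) = 0, μ(137) = -1, μ(138) = -1, μ(139) = -1, μ(140) = 0, μ(141) = 1, μ(142) = 1, μ(143) = 1, μ(144) = 0, μ(145) = 1, μ(146) = 1, μ(147) = 0, μ(148) = 0, μ(149) = -1, μ(150) = 0, μ(151) = -1, μ(152) = 0, μ(153) = 0, μ(154) = -1, μ(155) = 1, μ(156) = 0, μ(157) = -1, μ(158) = 1, μ(159) = 1, μ(160) = 0, μ(161) = 1, μ(162) = 0, μ(163) = -1, μ(164) = 0, μ(165) = -1, μ(166) = 1, μ(167) = -1, μ(168) = 0, μ(169) = 0, μ(170) = -1, μ(171) = 0, μ(172) = 0, μ(173) = -1, μ(174) = -1, μ(175) = 0. Summing all 175 values: -4. (Mertens function M(x) = Σ_{n ≤ x} μ(n); on average M(x) should be small (PNT ⟺ M(x) = o(x)).)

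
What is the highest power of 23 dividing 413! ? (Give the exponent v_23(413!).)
v_23(413!) = 17

Legendre's formula: v_p(n!) = Σ_{k ≥ 1} ⌊n / p^k⌋. For p = 23, n = 413, the terms are:
  ⌊413/23^1⌋ = ⌊413/23⌋ = 17
(the next term ⌊413/23^2⌋ = 0, terminating the sum). Summing: v_23(413!) = 17 = 17.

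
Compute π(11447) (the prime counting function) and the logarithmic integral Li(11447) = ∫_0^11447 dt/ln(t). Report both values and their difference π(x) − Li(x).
π(11447) = 1381;  Li(11447) ≈ 1402.08;  π(x) − Li(x) ≈ -21.08.

Direct count of primes ≤ 11447 gives π(11447) = 1381. Numerical evaluation of the logarithmic integral gives Li(11447) ≈ 1402.08. The difference π(x) − Li(x) ≈ -21.08 is typically negative for small/moderate x (Li(x) overestimates), though Littlewood's theorem shows this sign changes infinitely often.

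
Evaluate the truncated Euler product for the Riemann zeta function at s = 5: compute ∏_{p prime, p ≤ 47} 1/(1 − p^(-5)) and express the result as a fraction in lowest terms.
∏ = 505807800965451248053830657783332590848273750176189703324931155978491/487794643941809531294334436783738741459341109492573787399981389578240

The primes p ≤ 47 are [2, 3, 5, 7, 11, 13, 17, 19, 23, 29, 31, 37, 41, 43, 47]. For each prime, (1 − 1/p^5)^(-1) = p^5 / (p^5 − 1). The product is (1 − 1/2^5)^(-1), (1 − 1/3^5)^(-1), (1 − 1/5^5)^(-1), (1 − 1/7^5)^(-1), (1 − 1/11^5)^(-1), (1 − 1/13^5)^(-1), (1 − 1/17^5)^(-1), (1 − 1/19^5)^(-1), (1 − 1/23^5)^(-1), (1 − 1/29^5)^(-1), (1 − 1/31^5)^(-1), (1 − 1/37^5)^(-1), (1 − 1/41^5)^(-1), (1 − 1/43^5)^(-1), (1 − 1/47^5)^(-1) = ∏ p^5 / (p^5 − 1) = 505807800965451248053830657783332590848273750176189703324931155978491/487794643941809531294334436783738741459341109492573787399981389578240.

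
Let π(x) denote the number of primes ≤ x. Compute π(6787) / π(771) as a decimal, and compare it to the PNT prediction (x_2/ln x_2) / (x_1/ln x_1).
π(6787)/π(771) = 873/136 ≈ 6.4191;  PNT prediction ≈ 6.6327.

π(771) = 136 and π(6787) = 873, so π(6787)/π(771) ≈ 6.4191. The PNT-predicted ratio is (6787/ln(6787)) / (771/ln(771)) ≈ 6.6327. The two agree to within a few percent, as expected.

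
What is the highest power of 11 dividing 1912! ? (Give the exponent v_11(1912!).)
v_11(1912!) = 189

Legendre's formula: v_p(n!) = Σ_{k ≥ 1} ⌊n / p^k⌋. For p = 11, n = 1912, the terms are:
  ⌊1912/11^1⌋ = ⌊1912/11⌋ = 173
  ⌊1912/11^2⌋ = ⌊1912/121⌋ = 15
  ⌊1912/11^3⌋ = ⌊1912/1331⌋ = 1
(the next term ⌊1912/11^4⌋ = 0, terminating the sum). Summing: v_11(1912!) = 173 + 15 + 1 = 189.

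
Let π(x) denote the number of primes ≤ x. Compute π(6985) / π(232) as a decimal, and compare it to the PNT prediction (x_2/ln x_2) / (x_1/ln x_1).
π(6985)/π(232) = 898/50 ≈ 17.9600;  PNT prediction ≈ 18.5267.

π(232) = 50 and π(6985) = 898, so π(6985)/π(232) ≈ 17.9600. The PNT-predicted ratio is (6985/ln(6985)) / (232/ln(232)) ≈ 18.5267. The two agree to within a few percent, as expected.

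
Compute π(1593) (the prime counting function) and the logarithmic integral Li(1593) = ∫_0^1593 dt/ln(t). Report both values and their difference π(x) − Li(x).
π(1593) = 250;  Li(1593) ≈ 260.48;  π(x) − Li(x) ≈ -10.48.

Direct count of primes ≤ 1593 gives π(1593) = 250. Numerical evaluation of the logarithmic integral gives Li(1593) ≈ 260.48. The difference π(x) − Li(x) ≈ -10.48 is typically negative for small/moderate x (Li(x) overestimates), though Littlewood's theorem shows this sign changes infinitely often.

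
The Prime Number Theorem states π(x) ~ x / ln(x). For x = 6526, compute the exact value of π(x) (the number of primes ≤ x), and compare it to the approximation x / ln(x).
π(6526) = 843;  x/ln(x) ≈ 742.98;  relative error ≈ 11.86%.

Directly count primes up to 6526: π(6526) = 843. The PNT approximation gives 6526/ln(6526) ≈ 6526/8.78355 ≈ 742.98. Relative error (π(x) − x/ln(x)) / π(x) ≈ 11.86%; the approximation is known to undercount slightly (Li(x) is a better estimate).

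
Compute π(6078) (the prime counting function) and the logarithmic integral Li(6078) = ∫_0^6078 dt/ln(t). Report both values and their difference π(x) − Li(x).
π(6078) = 792;  Li(6078) ≈ 809.37;  π(x) − Li(x) ≈ -17.37.

Direct count of primes ≤ 6078 gives π(6078) = 792. Numerical evaluation of the logarithmic integral gives Li(6078) ≈ 809.37. The difference π(x) − Li(x) ≈ -17.37 is typically negative for small/moderate x (Li(x) overestimates), though Littlewood's theorem shows this sign changes infinitely often.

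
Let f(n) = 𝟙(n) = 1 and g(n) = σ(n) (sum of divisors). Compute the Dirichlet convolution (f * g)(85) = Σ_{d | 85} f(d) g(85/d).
(𝟙 * σ)(85) = 133

Divisors of 85: [1, 5, 17, 85]. For each d | 85:
  d = 1: 𝟙(1) · σ(85/1) = 1 · 108 = 108
  d = 5: 𝟙(5) · σ(85/5) = 1 · 18 = 18
  d = 17: 𝟙(17) · σ(85/17) = 1 · 6 = 6
  d = 85: 𝟙(85) · σ(85/85) = 1 · 1 = 1
Summing: (𝟙 * σ)(85) = 108 + 18 + 6 + 1 = 133.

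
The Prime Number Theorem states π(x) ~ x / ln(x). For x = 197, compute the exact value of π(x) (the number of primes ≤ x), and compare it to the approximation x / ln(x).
π(197) = 45;  x/ln(x) ≈ 37.29;  relative error ≈ 17.14%.

Directly count primes up to 197: π(197) = 45. The PNT approximation gives 197/ln(197) ≈ 197/5.28320 ≈ 37.29. Relative error (π(x) − x/ln(x)) / π(x) ≈ 17.14%; the approximation is known to undercount slightly (Li(x) is a better estimate).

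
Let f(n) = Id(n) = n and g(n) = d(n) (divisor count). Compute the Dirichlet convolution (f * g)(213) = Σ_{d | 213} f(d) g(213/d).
(Id * d)(213) = 365

Divisors of 213: [1, 3, 71, 213]. For each d | 213:
  d = 1: Id(1) · d(213/1) = 1 · 4 = 4
  d = 3: Id(3) · d(213/3) = 3 · 2 = 6
  d = 71: Id(71) · d(213/71) = 71 · 2 = 142
  d = 213: Id(213) · d(213/213) = 213 · 1 = 213
Summing: (Id * d)(213) = 4 + 6 + 142 + 213 = 365.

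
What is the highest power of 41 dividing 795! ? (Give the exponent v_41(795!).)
v_41(795!) = 19

Legendre's formula: v_p(n!) = Σ_{k ≥ 1} ⌊n / p^k⌋. For p = 41, n = 795, the terms are:
  ⌊795/41^1⌋ = ⌊795/41⌋ = 19
(the next term ⌊795/41^2⌋ = 0, terminating the sum). Summing: v_41(795!) = 19 = 19.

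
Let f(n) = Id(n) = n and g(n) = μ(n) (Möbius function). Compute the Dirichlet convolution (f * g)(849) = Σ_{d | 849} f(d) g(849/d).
(Id * μ)(849) = 564

Divisors of 849: [1, 3, 283, 849]. For each d | 849:
  d = 1: Id(1) · μ(849/1) = 1 · 1 = 1
  d = 3: Id(3) · μ(849/3) = 3 · -1 = -3
  d = 283: Id(283) · μ(849/283) = 283 · -1 = -283
  d = 849: Id(849) · μ(849/849) = 849 · 1 = 849
Summing: (Id * μ)(849) = 1 + -3 + -283 + 849 = 564.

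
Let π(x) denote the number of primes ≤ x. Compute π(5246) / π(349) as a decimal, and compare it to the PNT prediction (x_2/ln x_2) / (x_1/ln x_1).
π(5246)/π(349) = 697/70 ≈ 9.9571;  PNT prediction ≈ 10.2753.

π(349) = 70 and π(5246) = 697, so π(5246)/π(349) ≈ 9.9571. The PNT-predicted ratio is (5246/ln(5246)) / (349/ln(349)) ≈ 10.2753. The two agree to within a few percent, as expected.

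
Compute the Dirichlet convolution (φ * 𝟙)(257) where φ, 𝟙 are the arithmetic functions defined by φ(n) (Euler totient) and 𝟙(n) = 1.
(φ * 𝟙)(257) = 257

Divisors of 257: [1, 257]. For each d | 257:
  d = 1: φ(1) · 𝟙(257/1) = 1 · 1 = 1
  d = 257: φ(257) · 𝟙(257/257) = 256 · 1 = 256
Summing: (φ * 𝟙)(257) = 1 + 256 = 257.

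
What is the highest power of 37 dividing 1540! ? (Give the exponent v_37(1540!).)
v_37(1540!) = 42

Legendre's formula: v_p(n!) = Σ_{k ≥ 1} ⌊n / p^k⌋. For p = 37, n = 1540, the terms are:
  ⌊1540/37^1⌋ = ⌊1540/37⌋ = 41
  ⌊1540/37^2⌋ = ⌊1540/1369⌋ = 1
(the next term ⌊1540/37^3⌋ = 0, terminating the sum). Summing: v_37(1540!) = 41 + 1 = 42.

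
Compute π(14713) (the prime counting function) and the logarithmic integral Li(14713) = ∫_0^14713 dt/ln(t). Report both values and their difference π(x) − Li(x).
π(14713) = 1721;  Li(14713) ≈ 1746.75;  π(x) − Li(x) ≈ -25.75.

Direct count of primes ≤ 14713 gives π(14713) = 1721. Numerical evaluation of the logarithmic integral gives Li(14713) ≈ 1746.75. The difference π(x) − Li(x) ≈ -25.75 is typically negative for small/moderate x (Li(x) overestimates), though Littlewood's theorem shows this sign changes infinitely often.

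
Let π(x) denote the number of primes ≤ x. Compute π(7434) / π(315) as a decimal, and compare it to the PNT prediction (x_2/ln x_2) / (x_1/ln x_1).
π(7434)/π(315) = 942/65 ≈ 14.4923;  PNT prediction ≈ 15.2304.

π(315) = 65 and π(7434) = 942, so π(7434)/π(315) ≈ 14.4923. The PNT-predicted ratio is (7434/ln(7434)) / (315/ln(315)) ≈ 15.2304. The two agree to within a few percent, as expected.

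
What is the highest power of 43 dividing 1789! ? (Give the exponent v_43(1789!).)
v_43(1789!) = 41

Legendre's formula: v_p(n!) = Σ_{k ≥ 1} ⌊n / p^k⌋. For p = 43, n = 1789, the terms are:
  ⌊1789/43^1⌋ = ⌊1789/43⌋ = 41
(the next term ⌊1789/43^2⌋ = 0, terminating the sum). Summing: v_43(1789!) = 41 = 41.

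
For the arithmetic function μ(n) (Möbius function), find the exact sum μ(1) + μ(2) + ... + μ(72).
Σ_{n ≤ 72} μ(n) = -3

Compute μ(n) for each 1 ≤ n ≤ 72: μ(1) = 1, μ(2) = -1, μ(3) = -1, μ(4) = 0, μ(5) = -1, μ(6) = 1, μ(7) = -1, μ(8) = 0, μ(9) = 0, μ(10) = 1, μ(11) = -1, μ(12) = 0, μ(13) = -1, μ(14) = 1, μ(15) = 1, μ(16) = 0, μ(17) = -1, μ(18) = 0, μ(19) = -1, μ(20) = 0, μ(21) = 1, μ(22) = 1, μ(23) = -1, μ(24) = 0, μ(25) = 0, μ(26) = 1, μ(27) = 0, μ(28) = 0, μ(29) = -1, μ(30) = -1, μ(31) = -1, μ(32) = 0, μ(33) = 1, μ(34) = 1, μ(35) = 1, μ(36) = 0, μ(37) = -1, μ(38) = 1, μ(39) = 1, μ(40) = 0, μ(41) = -1, μ(42) = -1, μ(43) = -1, μ(44) = 0, μ(45) = 0, μ(46) = 1, μ(47) = -1, μ(48) = 0, μ(49) = 0, μ(50) = 0, μ(51) = 1, μ(52) = 0, μ(53) = -1, μ(54) = 0, μ(55) = 1, μ(56) = 0, μ(57) = 1, μ(58) = 1, μ(59) = -1, μ(60) = 0, μ(61) = -1, μ(62) = 1, μ(63) = 0, μ(64) = 0, μ(65) = 1, μ(66) = -1, μ(67) = -1, μ(68) = 0, μ(69) = 1, μ(70) = -1, μ(71) = -1, μ(72) = 0. Summing all 72 values: -3. (Mertens function M(x) = Σ_{n ≤ x} μ(n); on average M(x) should be small (PNT ⟺ M(x) = o(x)).)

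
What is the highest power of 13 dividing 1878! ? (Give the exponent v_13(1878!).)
v_13(1878!) = 155

Legendre's formula: v_p(n!) = Σ_{k ≥ 1} ⌊n / p^k⌋. For p = 13, n = 1878, the terms are:
  ⌊1878/13^1⌋ = ⌊1878/13⌋ = 144
  ⌊1878/13^2⌋ = ⌊1878/169⌋ = 11
(the next term ⌊1878/13^3⌋ = 0, terminating the sum). Summing: v_13(1878!) = 144 + 11 = 155.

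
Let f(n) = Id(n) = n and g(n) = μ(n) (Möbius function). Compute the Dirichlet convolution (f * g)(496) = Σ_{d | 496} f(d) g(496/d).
(Id * μ)(496) = 240

Divisors of 496: [1, 2, 4, 8, 16, 31, 62, 124, 248, 496]. For each d | 496:
  d = 1: Id(1) · μ(496/1) = 1 · 0 = 0
  d = 2: Id(2) · μ(496/2) = 2 · 0 = 0
  d = 4: Id(4) · μ(496/4) = 4 · 0 = 0
  d = 8: Id(8) · μ(496/8) = 8 · 1 = 8
  d = 16: Id(16) · μ(496/16) = 16 · -1 = -16
  d = 31: Id(31) · μ(496/31) = 31 · 0 = 0
  d = 62: Id(62) · μ(496/62) = 62 · 0 = 0
  d = 124: Id(124) · μ(496/124) = 124 · 0 = 0
  d = 248: Id(248) · μ(496/248) = 248 · -1 = -248
  d = 496: Id(496) · μ(496/496) = 496 · 1 = 496
Summing: (Id * μ)(496) = 0 + 0 + 0 + 8 + -16 + 0 + 0 + 0 + -248 + 496 = 240.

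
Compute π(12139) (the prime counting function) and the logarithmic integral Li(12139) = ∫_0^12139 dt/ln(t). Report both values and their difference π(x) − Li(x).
π(12139) = 1452;  Li(12139) ≈ 1475.89;  π(x) − Li(x) ≈ -23.89.

Direct count of primes ≤ 12139 gives π(12139) = 1452. Numerical evaluation of the logarithmic integral gives Li(12139) ≈ 1475.89. The difference π(x) − Li(x) ≈ -23.89 is typically negative for small/moderate x (Li(x) overestimates), though Littlewood's theorem shows this sign changes infinitely often.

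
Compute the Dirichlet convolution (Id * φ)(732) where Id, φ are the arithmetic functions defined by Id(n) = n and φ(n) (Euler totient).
(Id * φ)(732) = 4840

Divisors of 732: [1, 2, 3, 4, 6, 12, 61, 122, 183, 244, 366, 732]. For each d | 732:
  d = 1: Id(1) · φ(732/1) = 1 · 240 = 240
  d = 2: Id(2) · φ(732/2) = 2 · 120 = 240
  d = 3: Id(3) · φ(732/3) = 3 · 120 = 360
  d = 4: Id(4) · φ(732/4) = 4 · 120 = 480
  d = 6: Id(6) · φ(732/6) = 6 · 60 = 360
  d = 12: Id(12) · φ(732/12) = 12 · 60 = 720
  d = 61: Id(61) · φ(732/61) = 61 · 4 = 244
  d = 122: Id(122) · φ(732/122) = 122 · 2 = 244
  d = 183: Id(183) · φ(732/183) = 183 · 2 = 366
  d = 244: Id(244) · φ(732/244) = 244 · 2 = 488
  d = 366: Id(366) · φ(732/366) = 366 · 1 = 366
  d = 732: Id(732) · φ(732/732) = 732 · 1 = 732
Summing: (Id * φ)(732) = 240 + 240 + 360 + 480 + 360 + 720 + 244 + 244 + 366 + 488 + 366 + 732 = 4840.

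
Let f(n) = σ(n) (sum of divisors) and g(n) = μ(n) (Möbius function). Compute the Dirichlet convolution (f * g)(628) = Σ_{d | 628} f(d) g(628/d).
(σ * μ)(628) = 628

Divisors of 628: [1, 2, 4, 157, 314, 628]. For each d | 628:
  d = 1: σ(1) · μ(628/1) = 1 · 0 = 0
  d = 2: σ(2) · μ(628/2) = 3 · 1 = 3
  d = 4: σ(4) · μ(628/4) = 7 · -1 = -7
  d = 157: σ(157) · μ(628/157) = 158 · 0 = 0
  d = 314: σ(314) · μ(628/314) = 474 · -1 = -474
  d = 628: σ(628) · μ(628/628) = 1106 · 1 = 1106
Summing: (σ * μ)(628) = 0 + 3 + -7 + 0 + -474 + 1106 = 628.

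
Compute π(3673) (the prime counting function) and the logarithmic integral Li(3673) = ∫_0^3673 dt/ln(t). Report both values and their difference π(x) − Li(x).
π(3673) = 513;  Li(3673) ≈ 525.74;  π(x) − Li(x) ≈ -12.74.

Direct count of primes ≤ 3673 gives π(3673) = 513. Numerical evaluation of the logarithmic integral gives Li(3673) ≈ 525.74. The difference π(x) − Li(x) ≈ -12.74 is typically negative for small/moderate x (Li(x) overestimates), though Littlewood's theorem shows this sign changes infinitely often.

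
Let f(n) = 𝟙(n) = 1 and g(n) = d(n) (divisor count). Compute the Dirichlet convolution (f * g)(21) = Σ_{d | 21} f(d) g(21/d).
(𝟙 * d)(21) = 9

Divisors of 21: [1, 3, 7, 21]. For each d | 21:
  d = 1: 𝟙(1) · d(21/1) = 1 · 4 = 4
  d = 3: 𝟙(3) · d(21/3) = 1 · 2 = 2
  d = 7: 𝟙(7) · d(21/7) = 1 · 2 = 2
  d = 21: 𝟙(21) · d(21/21) = 1 · 1 = 1
Summing: (𝟙 * d)(21) = 4 + 2 + 2 + 1 = 9.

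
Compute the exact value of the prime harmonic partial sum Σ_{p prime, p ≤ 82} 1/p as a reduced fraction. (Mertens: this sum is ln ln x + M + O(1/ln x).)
Σ 1/p = 5692733621468679832887230172131/3217644767340672907899084554130

π(82) = 22, so the primes ≤ 82 are [2, 3, 5, 7, 11, 13, 17, 19, 23, 29, 31, 37, 41, 43, 47, 53, 59, 61, 67, 71, 73, 79]. Summing 1/p over these primes: 5692733621468679832887230172131/3217644767340672907899084554130 ≈ 1.7692. Mertens estimate ln ln(82) + 0.2615 ≈ 1.7446.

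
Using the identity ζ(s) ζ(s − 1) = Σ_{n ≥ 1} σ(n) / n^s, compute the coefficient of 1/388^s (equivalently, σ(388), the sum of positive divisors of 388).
σ(388) = 686

In the product (Σ m^0/m^s)(Σ k / k^s) = Σ (Σ_{d | n} d) / n^s, the coefficient of 1/n^s is σ(n) = Σ_{d | n} d. For n = 388, divisors are [1, 2, 4, 97, 194, 388]; summing: σ(388) = 686.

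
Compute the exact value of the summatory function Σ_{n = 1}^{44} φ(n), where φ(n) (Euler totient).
Σ_{n ≤ 44} φ(n) = 604

Compute φ(n) for each 1 ≤ n ≤ 44: φ(1) = 1, φ(2) = 1, φ(3) = 2, φ(4) = 2, φ(5) = 4, φ(6) = 2, φ(7) = 6, φ(8) = 4, φ(9) = 6, φ(10) = 4, φ(11) = 10, φ(12) = 4, φ(13) = 12, φ(14) = 6, φ(15) = 8, φ(16) = 8, φ(17) = 16, φ(18) = 6, φ(19) = 18, φ(20) = 8, φ(21) = 12, φ(22) = 10, φ(23) = 22, φ(24) = 8, φ(25) = 20, φ(26) = 12, φ(27) = 18, φ(28) = 12, φ(29) = 28, φ(30) = 8, φ(31) = 30, φ(32) = 16, φ(33) = 20, φ(34) = 16, φ(35) = 24, φ(36) = 12, φ(37) = 36, φ(38) = 18, φ(39) = 24, φ(40) = 16, φ(41) = 40, φ(42) = 12, φ(43) = 42, φ(44) = 20. Summing all 44 values: 604. (Average order: Σ_{n ≤ x} φ(n) ~ (3/π²) x². For x = 44, (3/π²)·44² ≈ 588.47.)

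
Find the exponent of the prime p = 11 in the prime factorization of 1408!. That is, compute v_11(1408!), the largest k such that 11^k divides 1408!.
v_11(1408!) = 140

Legendre's formula: v_p(n!) = Σ_{k ≥ 1} ⌊n / p^k⌋. For p = 11, n = 1408, the terms are:
  ⌊1408/11^1⌋ = ⌊1408/11⌋ = 128
  ⌊1408/11^2⌋ = ⌊1408/121⌋ = 11
  ⌊1408/11^3⌋ = ⌊1408/1331⌋ = 1
(the next term ⌊1408/11^4⌋ = 0, terminating the sum). Summing: v_11(1408!) = 128 + 11 + 1 = 140.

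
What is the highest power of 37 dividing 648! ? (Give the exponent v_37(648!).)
v_37(648!) = 17

Legendre's formula: v_p(n!) = Σ_{k ≥ 1} ⌊n / p^k⌋. For p = 37, n = 648, the terms are:
  ⌊648/37^1⌋ = ⌊648/37⌋ = 17
(the next term ⌊648/37^2⌋ = 0, terminating the sum). Summing: v_37(648!) = 17 = 17.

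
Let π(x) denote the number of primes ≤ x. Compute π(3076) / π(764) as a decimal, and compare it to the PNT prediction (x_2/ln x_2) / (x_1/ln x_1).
π(3076)/π(764) = 439/135 ≈ 3.2519;  PNT prediction ≈ 3.3280.

π(764) = 135 and π(3076) = 439, so π(3076)/π(764) ≈ 3.2519. The PNT-predicted ratio is (3076/ln(3076)) / (764/ln(764)) ≈ 3.3280. The two agree to within a few percent, as expected.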